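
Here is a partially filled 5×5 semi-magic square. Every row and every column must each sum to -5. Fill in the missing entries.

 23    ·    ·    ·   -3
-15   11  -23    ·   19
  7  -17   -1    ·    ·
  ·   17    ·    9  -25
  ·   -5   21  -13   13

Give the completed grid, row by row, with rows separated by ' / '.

Row 2: -15 + 11 + (-23) + 19 + ? = -5, so (2,4) = 3.
Row 5: -5 + 21 + (-13) + 13 + ? = -5, so (5,1) = -21.
The remaining cell in column 1 is (4,1) = -5 − (-6) = 1.
Column 2 must total -5; the given cells sum to 6, so (1,2) = -11.
Column 5 must total -5; the given cells sum to 4, so (3,5) = -9.
Row 3 must total -5; the given cells sum to -20, so (3,4) = 15.
The remaining cell in row 4 is (4,3) = -5 − 2 = -7.
The remaining cell in column 3 is (1,3) = -5 − (-10) = 5.
The remaining cell in column 4 is (1,4) = -5 − 14 = -19.

23 -11 5 -19 -3 / -15 11 -23 3 19 / 7 -17 -1 15 -9 / 1 17 -7 9 -25 / -21 -5 21 -13 13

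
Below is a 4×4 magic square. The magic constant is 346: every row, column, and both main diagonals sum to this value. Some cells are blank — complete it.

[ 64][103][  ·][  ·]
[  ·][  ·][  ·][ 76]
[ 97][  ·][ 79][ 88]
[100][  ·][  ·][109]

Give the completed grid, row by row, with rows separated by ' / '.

64 103 106 73 / 85 94 91 76 / 97 82 79 88 / 100 67 70 109

Row 3 needs 346; the known cells sum to 264, so (3,2) = 82.
The remaining cell in column 1 is (2,1) = 346 − 261 = 85.
Using column 4: 76 + 88 + 109 + ? → (1,4) = 346 − 273 = 73.
Main diagonal must total 346; the given cells sum to 252, so (2,2) = 94.
The remaining cell in anti-diagonal is (2,3) = 346 − 255 = 91.
From row 1, 346 − (64 + 103 + 73) gives (1,3) = 106.
The remaining cell in column 2 is (4,2) = 346 − 279 = 67.
The remaining cell in column 3 is (4,3) = 346 − 276 = 70.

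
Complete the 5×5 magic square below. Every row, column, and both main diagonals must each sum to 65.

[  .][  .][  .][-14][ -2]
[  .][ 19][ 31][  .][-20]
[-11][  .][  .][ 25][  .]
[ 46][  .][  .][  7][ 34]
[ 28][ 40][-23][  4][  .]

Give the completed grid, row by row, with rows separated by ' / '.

10 22 49 -14 -2 / -8 19 31 43 -20 / -11 1 13 25 37 / 46 -17 -5 7 34 / 28 40 -23 4 16

The remaining cell in row 5 is (5,5) = 65 − 49 = 16.
From column 4, 65 − (-14 + 25 + 7 + 4) gives (2,4) = 43.
The remaining cell in column 5 is (3,5) = 65 − 28 = 37.
Row 2 must total 65; the given cells sum to 73, so (2,1) = -8.
From column 1, 65 − (-8 + (-11) + 46 + 28) gives (1,1) = 10.
The remaining cell in main diagonal is (3,3) = 65 − 52 = 13.
Anti-diagonal needs 65; the known cells sum to 82, so (4,2) = -17.
Row 3: -11 + 13 + 25 + 37 + ? = 65, so (3,2) = 1.
Row 4 needs 65; the known cells sum to 70, so (4,3) = -5.
Using column 2: 19 + 1 + (-17) + 40 + ? → (1,2) = 65 − 43 = 22.
Using column 3: 31 + 13 + (-5) + (-23) + ? → (1,3) = 65 − 16 = 49.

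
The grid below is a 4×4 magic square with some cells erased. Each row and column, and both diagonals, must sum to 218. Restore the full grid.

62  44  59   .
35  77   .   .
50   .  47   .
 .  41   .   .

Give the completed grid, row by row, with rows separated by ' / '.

62 44 59 53 / 35 77 38 68 / 50 56 47 65 / 71 41 74 32

Row 1: 62 + 44 + 59 + ? = 218, so (1,4) = 53.
Column 1 must total 218; the given cells sum to 147, so (4,1) = 71.
Using column 2: 44 + 77 + 41 + ? → (3,2) = 218 − 162 = 56.
The remaining cell in main diagonal is (4,4) = 218 − 186 = 32.
Using anti-diagonal: 53 + 56 + 71 + ? → (2,3) = 218 − 180 = 38.
Row 2: 35 + 77 + 38 + ? = 218, so (2,4) = 68.
Row 3 must total 218; the given cells sum to 153, so (3,4) = 65.
The remaining cell in row 4 is (4,3) = 218 − 144 = 74.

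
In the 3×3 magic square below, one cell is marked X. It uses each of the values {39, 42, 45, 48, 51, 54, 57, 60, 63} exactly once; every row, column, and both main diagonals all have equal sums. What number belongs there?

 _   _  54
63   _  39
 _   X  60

The 9 entries sum to 459, so each line sums to 459/3 = 153.
Row 2 must total 153; the given cells sum to 102, so (2,2) = 51.
Main diagonal needs 153; the known cells sum to 111, so (1,1) = 42.
From anti-diagonal, 153 − (54 + 51) gives (3,1) = 48.
Row 1 needs 153; the known cells sum to 96, so (1,2) = 57.
Row 3 needs 153; the known cells sum to 108, so (3,2) = 45.

45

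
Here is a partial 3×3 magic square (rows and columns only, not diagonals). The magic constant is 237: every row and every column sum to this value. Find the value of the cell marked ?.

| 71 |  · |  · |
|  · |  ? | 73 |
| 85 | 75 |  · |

Row 3: 85 + 75 + ? = 237, so (3,3) = 77.
Column 1: 71 + 85 + ? = 237, so (2,1) = 81.
From column 3, 237 − (73 + 77) gives (1,3) = 87.
Row 1 needs 237; the known cells sum to 158, so (1,2) = 79.
Row 2: 81 + 73 + ? = 237, so (2,2) = 83.

83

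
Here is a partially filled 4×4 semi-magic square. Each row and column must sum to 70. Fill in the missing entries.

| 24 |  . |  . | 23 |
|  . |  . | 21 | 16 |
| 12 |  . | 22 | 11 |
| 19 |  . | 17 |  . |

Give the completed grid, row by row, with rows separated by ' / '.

Row 3 must total 70; the given cells sum to 45, so (3,2) = 25.
Column 1 needs 70; the known cells sum to 55, so (2,1) = 15.
The remaining cell in column 3 is (1,3) = 70 − 60 = 10.
The remaining cell in column 4 is (4,4) = 70 − 50 = 20.
The remaining cell in row 1 is (1,2) = 70 − 57 = 13.
From row 2, 70 − (15 + 21 + 16) gives (2,2) = 18.
Using row 4: 19 + 17 + 20 + ? → (4,2) = 70 − 56 = 14.

24 13 10 23 / 15 18 21 16 / 12 25 22 11 / 19 14 17 20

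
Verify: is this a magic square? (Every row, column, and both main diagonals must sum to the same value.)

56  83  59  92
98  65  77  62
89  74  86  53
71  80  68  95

Row 1: 56 + 83 + 59 + 92 = 290.
Row 2: 98 + 65 + 77 + 62 = 302.
Row 3: 89 + 74 + 86 + 53 = 302.
Row 4: 71 + 80 + 68 + 95 = 314.
Column 1: 56 + 98 + 89 + 71 = 314.
Column 2: 83 + 65 + 74 + 80 = 302.
Column 3: 59 + 77 + 86 + 68 = 290.
Column 4: 92 + 62 + 53 + 95 = 302.
Main diagonal: 56 + 65 + 86 + 95 = 302.
Anti-diagonal: 92 + 77 + 74 + 71 = 314.

No — anti-diagonal sums to 314 but column 4 sums to 302.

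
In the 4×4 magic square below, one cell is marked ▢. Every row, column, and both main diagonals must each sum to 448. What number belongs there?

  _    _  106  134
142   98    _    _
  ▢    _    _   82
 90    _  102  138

From row 4, 448 − (90 + 102 + 138) gives (4,2) = 118.
Column 4: 134 + 82 + 138 + ? = 448, so (2,4) = 94.
Row 2 must total 448; the given cells sum to 334, so (2,3) = 114.
Using column 3: 106 + 114 + 102 + ? → (3,3) = 448 − 322 = 126.
Main diagonal must total 448; the given cells sum to 362, so (1,1) = 86.
Using anti-diagonal: 134 + 114 + 90 + ? → (3,2) = 448 − 338 = 110.
From row 1, 448 − (86 + 106 + 134) gives (1,2) = 122.
From row 3, 448 − (110 + 126 + 82) gives (3,1) = 130.

130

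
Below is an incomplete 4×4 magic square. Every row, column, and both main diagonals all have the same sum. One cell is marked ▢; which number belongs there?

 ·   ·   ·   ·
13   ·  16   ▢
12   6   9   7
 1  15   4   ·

2

Row 3 is complete and sums to 34; that is the magic constant.
Using row 4: 1 + 15 + 4 + ? → (4,4) = 34 − 20 = 14.
Column 1 must total 34; the given cells sum to 26, so (1,1) = 8.
Column 3 needs 34; the known cells sum to 29, so (1,3) = 5.
Main diagonal must total 34; the given cells sum to 31, so (2,2) = 3.
From anti-diagonal, 34 − (16 + 6 + 1) gives (1,4) = 11.
The remaining cell in row 1 is (1,2) = 34 − 24 = 10.
Using row 2: 13 + 3 + 16 + ? → (2,4) = 34 − 32 = 2.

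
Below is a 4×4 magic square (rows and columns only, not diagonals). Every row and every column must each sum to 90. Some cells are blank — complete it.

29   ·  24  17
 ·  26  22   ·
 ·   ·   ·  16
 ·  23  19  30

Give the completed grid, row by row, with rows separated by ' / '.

Row 1: 29 + 24 + 17 + ? = 90, so (1,2) = 20.
From row 4, 90 − (23 + 19 + 30) gives (4,1) = 18.
Column 2: 20 + 26 + 23 + ? = 90, so (3,2) = 21.
Using column 3: 24 + 22 + 19 + ? → (3,3) = 90 − 65 = 25.
Column 4: 17 + 16 + 30 + ? = 90, so (2,4) = 27.
The remaining cell in row 2 is (2,1) = 90 − 75 = 15.
Row 3 needs 90; the known cells sum to 62, so (3,1) = 28.

29 20 24 17 / 15 26 22 27 / 28 21 25 16 / 18 23 19 30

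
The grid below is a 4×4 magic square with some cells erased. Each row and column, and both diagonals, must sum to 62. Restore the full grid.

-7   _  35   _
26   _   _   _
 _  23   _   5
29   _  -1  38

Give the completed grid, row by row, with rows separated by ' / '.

-7 32 35 2 / 26 11 8 17 / 14 23 20 5 / 29 -4 -1 38

Row 4 needs 62; the known cells sum to 66, so (4,2) = -4.
Column 1: -7 + 26 + 29 + ? = 62, so (3,1) = 14.
Row 3 needs 62; the known cells sum to 42, so (3,3) = 20.
Column 3: 35 + 20 + (-1) + ? = 62, so (2,3) = 8.
Main diagonal: -7 + 20 + 38 + ? = 62, so (2,2) = 11.
Using anti-diagonal: 8 + 23 + 29 + ? → (1,4) = 62 − 60 = 2.
Row 1 must total 62; the given cells sum to 30, so (1,2) = 32.
Row 2 needs 62; the known cells sum to 45, so (2,4) = 17.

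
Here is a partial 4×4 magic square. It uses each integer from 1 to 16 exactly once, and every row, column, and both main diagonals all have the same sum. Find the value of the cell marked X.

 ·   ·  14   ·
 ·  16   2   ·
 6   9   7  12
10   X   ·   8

5

The entries are 1 through 16, which sum to 136, so each line sums to 136/4 = 34.
Column 3 must total 34; the given cells sum to 23, so (4,3) = 11.
Main diagonal must total 34; the given cells sum to 31, so (1,1) = 3.
Anti-diagonal: 2 + 9 + 10 + ? = 34, so (1,4) = 13.
From row 1, 34 − (3 + 14 + 13) gives (1,2) = 4.
Row 4 needs 34; the known cells sum to 29, so (4,2) = 5.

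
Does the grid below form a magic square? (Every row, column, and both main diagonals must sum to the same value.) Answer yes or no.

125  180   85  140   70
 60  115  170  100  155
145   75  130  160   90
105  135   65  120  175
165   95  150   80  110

Row 1: 125 + 180 + 85 + 140 + 70 = 600.
Row 2: 60 + 115 + 170 + 100 + 155 = 600.
Row 3: 145 + 75 + 130 + 160 + 90 = 600.
Row 4: 105 + 135 + 65 + 120 + 175 = 600.
Row 5: 165 + 95 + 150 + 80 + 110 = 600.
Column 1: 125 + 60 + 145 + 105 + 165 = 600.
Column 2: 180 + 115 + 75 + 135 + 95 = 600.
Column 3: 85 + 170 + 130 + 65 + 150 = 600.
Column 4: 140 + 100 + 160 + 120 + 80 = 600.
Column 5: 70 + 155 + 90 + 175 + 110 = 600.
Main diagonal: 125 + 115 + 130 + 120 + 110 = 600.
Anti-diagonal: 70 + 100 + 130 + 135 + 165 = 600.
All lines sum to 600.

Yes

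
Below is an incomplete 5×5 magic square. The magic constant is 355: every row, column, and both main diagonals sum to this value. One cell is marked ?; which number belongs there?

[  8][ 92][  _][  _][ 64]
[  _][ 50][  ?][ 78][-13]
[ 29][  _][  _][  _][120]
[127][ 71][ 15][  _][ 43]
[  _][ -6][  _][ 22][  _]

Row 4 must total 355; the given cells sum to 256, so (4,4) = 99.
From column 2, 355 − (92 + 50 + 71 + (-6)) gives (3,2) = 148.
Using column 5: 64 + (-13) + 120 + 43 + ? → (5,5) = 355 − 214 = 141.
Using main diagonal: 8 + 50 + 99 + 141 + ? → (3,3) = 355 − 298 = 57.
Anti-diagonal needs 355; the known cells sum to 270, so (5,1) = 85.
Using row 3: 29 + 148 + 57 + 120 + ? → (3,4) = 355 − 354 = 1.
Row 5 needs 355; the known cells sum to 242, so (5,3) = 113.
The remaining cell in column 1 is (2,1) = 355 − 249 = 106.
The remaining cell in column 4 is (1,4) = 355 − 200 = 155.
From row 1, 355 − (8 + 92 + 155 + 64) gives (1,3) = 36.
The remaining cell in row 2 is (2,3) = 355 − 221 = 134.

134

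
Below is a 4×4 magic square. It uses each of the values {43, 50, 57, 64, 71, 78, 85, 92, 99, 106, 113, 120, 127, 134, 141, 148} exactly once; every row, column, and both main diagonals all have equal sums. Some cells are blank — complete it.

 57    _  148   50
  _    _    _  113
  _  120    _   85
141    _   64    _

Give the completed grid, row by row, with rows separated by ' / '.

The 16 entries sum to 1528, so each line sums to 1528/4 = 382.
Row 1 must total 382; the given cells sum to 255, so (1,2) = 127.
Column 4: 50 + 113 + 85 + ? = 382, so (4,4) = 134.
Anti-diagonal: 50 + 120 + 141 + ? = 382, so (2,3) = 71.
Row 4 needs 382; the known cells sum to 339, so (4,2) = 43.
Using column 2: 127 + 120 + 43 + ? → (2,2) = 382 − 290 = 92.
Column 3 must total 382; the given cells sum to 283, so (3,3) = 99.
The remaining cell in row 2 is (2,1) = 382 − 276 = 106.
From row 3, 382 − (120 + 99 + 85) gives (3,1) = 78.

57 127 148 50 / 106 92 71 113 / 78 120 99 85 / 141 43 64 134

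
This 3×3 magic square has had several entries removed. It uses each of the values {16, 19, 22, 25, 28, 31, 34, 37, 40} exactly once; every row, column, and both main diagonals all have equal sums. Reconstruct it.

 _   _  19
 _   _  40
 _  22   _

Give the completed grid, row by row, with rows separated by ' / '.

The 9 entries sum to 252, so each line sums to 252/3 = 84.
The remaining cell in column 3 is (3,3) = 84 − 59 = 25.
Row 3 needs 84; the known cells sum to 47, so (3,1) = 37.
Anti-diagonal must total 84; the given cells sum to 56, so (2,2) = 28.
Using row 2: 28 + 40 + ? → (2,1) = 84 − 68 = 16.
Column 1 must total 84; the given cells sum to 53, so (1,1) = 31.
From column 2, 84 − (28 + 22) gives (1,2) = 34.

31 34 19 / 16 28 40 / 37 22 25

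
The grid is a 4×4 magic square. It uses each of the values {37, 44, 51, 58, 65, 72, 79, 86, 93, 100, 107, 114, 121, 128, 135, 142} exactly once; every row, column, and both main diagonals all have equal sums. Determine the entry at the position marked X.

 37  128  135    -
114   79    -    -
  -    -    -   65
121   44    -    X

The 16 entries sum to 1432, so each line sums to 1432/4 = 358.
Row 1 needs 358; the known cells sum to 300, so (1,4) = 58.
Column 1: 37 + 114 + 121 + ? = 358, so (3,1) = 86.
From column 2, 358 − (128 + 79 + 44) gives (3,2) = 107.
Anti-diagonal must total 358; the given cells sum to 286, so (2,3) = 72.
Row 2 must total 358; the given cells sum to 265, so (2,4) = 93.
Using row 3: 86 + 107 + 65 + ? → (3,3) = 358 − 258 = 100.
Column 3: 135 + 72 + 100 + ? = 358, so (4,3) = 51.
Column 4 must total 358; the given cells sum to 216, so (4,4) = 142.

142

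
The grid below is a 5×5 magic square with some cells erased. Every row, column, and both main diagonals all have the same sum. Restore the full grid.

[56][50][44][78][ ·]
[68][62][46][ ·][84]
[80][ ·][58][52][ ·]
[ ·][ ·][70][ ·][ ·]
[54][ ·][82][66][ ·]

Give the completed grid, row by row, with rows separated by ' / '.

Column 3 is already complete: 44 + 46 + 58 + 70 + 82 = 300, so that is the magic constant.
The remaining cell in row 1 is (1,5) = 300 − 228 = 72.
The remaining cell in row 2 is (2,4) = 300 − 260 = 40.
Column 1 needs 300; the known cells sum to 258, so (4,1) = 42.
From column 4, 300 − (78 + 40 + 52 + 66) gives (4,4) = 64.
Main diagonal needs 300; the known cells sum to 240, so (5,5) = 60.
Using anti-diagonal: 72 + 40 + 58 + 54 + ? → (4,2) = 300 − 224 = 76.
The remaining cell in row 4 is (4,5) = 300 − 252 = 48.
From row 5, 300 − (54 + 82 + 66 + 60) gives (5,2) = 38.
Column 2 needs 300; the known cells sum to 226, so (3,2) = 74.
Column 5: 72 + 84 + 48 + 60 + ? = 300, so (3,5) = 36.

56 50 44 78 72 / 68 62 46 40 84 / 80 74 58 52 36 / 42 76 70 64 48 / 54 38 82 66 60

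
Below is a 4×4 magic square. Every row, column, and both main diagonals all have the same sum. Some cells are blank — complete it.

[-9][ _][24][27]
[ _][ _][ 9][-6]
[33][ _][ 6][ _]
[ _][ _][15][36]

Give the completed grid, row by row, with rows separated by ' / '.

-9 12 24 27 / 30 21 9 -6 / 33 18 6 -3 / 0 3 15 36

Column 3 is already complete: 24 + 9 + 6 + 15 = 54, so that is the magic constant.
Using row 1: -9 + 24 + 27 + ? → (1,2) = 54 − 42 = 12.
The remaining cell in column 4 is (3,4) = 54 − 57 = -3.
Main diagonal needs 54; the known cells sum to 33, so (2,2) = 21.
Row 2: 21 + 9 + (-6) + ? = 54, so (2,1) = 30.
Using row 3: 33 + 6 + (-3) + ? → (3,2) = 54 − 36 = 18.
Column 1: -9 + 30 + 33 + ? = 54, so (4,1) = 0.
The remaining cell in column 2 is (4,2) = 54 − 51 = 3.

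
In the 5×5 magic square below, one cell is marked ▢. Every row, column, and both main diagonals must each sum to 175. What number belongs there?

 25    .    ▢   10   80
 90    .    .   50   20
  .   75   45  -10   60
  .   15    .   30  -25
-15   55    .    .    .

Row 3 needs 175; the known cells sum to 170, so (3,1) = 5.
Column 1 must total 175; the given cells sum to 105, so (4,1) = 70.
From column 4, 175 − (10 + 50 + (-10) + 30) gives (5,4) = 95.
Column 5 needs 175; the known cells sum to 135, so (5,5) = 40.
Main diagonal must total 175; the given cells sum to 140, so (2,2) = 35.
The remaining cell in row 2 is (2,3) = 175 − 195 = -20.
Row 4: 70 + 15 + 30 + (-25) + ? = 175, so (4,3) = 85.
Using row 5: -15 + 55 + 95 + 40 + ? → (5,3) = 175 − 175 = 0.
Column 2: 35 + 75 + 15 + 55 + ? = 175, so (1,2) = -5.
From column 3, 175 − (-20 + 45 + 85 + 0) gives (1,3) = 65.

65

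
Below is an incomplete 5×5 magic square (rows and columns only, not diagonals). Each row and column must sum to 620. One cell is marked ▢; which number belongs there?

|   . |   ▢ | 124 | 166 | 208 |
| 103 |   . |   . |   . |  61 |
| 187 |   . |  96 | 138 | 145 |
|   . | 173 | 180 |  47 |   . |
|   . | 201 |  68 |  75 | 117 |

The remaining cell in row 3 is (3,2) = 620 − 566 = 54.
Row 5: 201 + 68 + 75 + 117 + ? = 620, so (5,1) = 159.
The remaining cell in column 3 is (2,3) = 620 − 468 = 152.
Column 4 needs 620; the known cells sum to 426, so (2,4) = 194.
The remaining cell in column 5 is (4,5) = 620 − 531 = 89.
The remaining cell in row 2 is (2,2) = 620 − 510 = 110.
Row 4 must total 620; the given cells sum to 489, so (4,1) = 131.
Using column 1: 103 + 187 + 131 + 159 + ? → (1,1) = 620 − 580 = 40.
Column 2: 110 + 54 + 173 + 201 + ? = 620, so (1,2) = 82.

82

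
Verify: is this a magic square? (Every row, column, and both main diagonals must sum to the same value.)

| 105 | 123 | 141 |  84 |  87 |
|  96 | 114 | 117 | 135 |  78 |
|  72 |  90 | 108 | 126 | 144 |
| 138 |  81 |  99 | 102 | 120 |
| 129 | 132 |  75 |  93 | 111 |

Yes

Row 1: 105 + 123 + 141 + 84 + 87 = 540.
Row 2: 96 + 114 + 117 + 135 + 78 = 540.
Row 3: 72 + 90 + 108 + 126 + 144 = 540.
Row 4: 138 + 81 + 99 + 102 + 120 = 540.
Row 5: 129 + 132 + 75 + 93 + 111 = 540.
Column 1: 105 + 96 + 72 + 138 + 129 = 540.
Column 2: 123 + 114 + 90 + 81 + 132 = 540.
Column 3: 141 + 117 + 108 + 99 + 75 = 540.
Column 4: 84 + 135 + 126 + 102 + 93 = 540.
Column 5: 87 + 78 + 144 + 120 + 111 = 540.
Main diagonal: 105 + 114 + 108 + 102 + 111 = 540.
Anti-diagonal: 87 + 135 + 108 + 81 + 129 = 540.
All lines sum to 540.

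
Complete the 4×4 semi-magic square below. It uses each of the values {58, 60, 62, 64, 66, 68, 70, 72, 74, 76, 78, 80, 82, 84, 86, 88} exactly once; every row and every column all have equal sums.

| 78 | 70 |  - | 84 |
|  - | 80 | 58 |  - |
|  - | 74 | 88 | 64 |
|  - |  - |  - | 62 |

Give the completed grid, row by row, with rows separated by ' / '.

78 70 60 84 / 72 80 58 82 / 66 74 88 64 / 76 68 86 62

The 16 entries sum to 1168, so each line sums to 1168/4 = 292.
Using row 1: 78 + 70 + 84 + ? → (1,3) = 292 − 232 = 60.
Row 3 needs 292; the known cells sum to 226, so (3,1) = 66.
Column 2 must total 292; the given cells sum to 224, so (4,2) = 68.
The remaining cell in column 3 is (4,3) = 292 − 206 = 86.
Column 4: 84 + 64 + 62 + ? = 292, so (2,4) = 82.
From row 2, 292 − (80 + 58 + 82) gives (2,1) = 72.
From row 4, 292 − (68 + 86 + 62) gives (4,1) = 76.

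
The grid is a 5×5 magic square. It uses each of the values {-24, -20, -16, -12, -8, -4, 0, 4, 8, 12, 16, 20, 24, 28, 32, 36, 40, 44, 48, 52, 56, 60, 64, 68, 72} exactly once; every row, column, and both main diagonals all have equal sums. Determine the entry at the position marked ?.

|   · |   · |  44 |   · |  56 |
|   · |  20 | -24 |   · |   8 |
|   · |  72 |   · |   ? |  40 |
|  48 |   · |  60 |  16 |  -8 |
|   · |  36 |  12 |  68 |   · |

The 25 entries sum to 600, so each line sums to 600/5 = 120.
Row 4 must total 120; the given cells sum to 116, so (4,2) = 4.
Column 2 needs 120; the known cells sum to 132, so (1,2) = -12.
Column 3 needs 120; the known cells sum to 92, so (3,3) = 28.
Using column 5: 56 + 8 + 40 + (-8) + ? → (5,5) = 120 − 96 = 24.
Main diagonal: 20 + 28 + 16 + 24 + ? = 120, so (1,1) = 32.
Using row 1: 32 + (-12) + 44 + 56 + ? → (1,4) = 120 − 120 = 0.
Row 5 must total 120; the given cells sum to 140, so (5,1) = -20.
Anti-diagonal needs 120; the known cells sum to 68, so (2,4) = 52.
Row 2 must total 120; the given cells sum to 56, so (2,1) = 64.
From column 1, 120 − (32 + 64 + 48 + (-20)) gives (3,1) = -4.
Column 4 needs 120; the known cells sum to 136, so (3,4) = -16.

-16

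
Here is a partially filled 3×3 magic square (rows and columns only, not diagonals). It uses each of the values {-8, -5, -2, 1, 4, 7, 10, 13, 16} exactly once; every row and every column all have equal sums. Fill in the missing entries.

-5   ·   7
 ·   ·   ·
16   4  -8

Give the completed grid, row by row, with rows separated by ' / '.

The 9 entries sum to 36, so each line sums to 36/3 = 12.
Row 1 must total 12; the given cells sum to 2, so (1,2) = 10.
Column 1: -5 + 16 + ? = 12, so (2,1) = 1.
The remaining cell in column 2 is (2,2) = 12 − 14 = -2.
Using column 3: 7 + (-8) + ? → (2,3) = 12 − (-1) = 13.

-5 10 7 / 1 -2 13 / 16 4 -8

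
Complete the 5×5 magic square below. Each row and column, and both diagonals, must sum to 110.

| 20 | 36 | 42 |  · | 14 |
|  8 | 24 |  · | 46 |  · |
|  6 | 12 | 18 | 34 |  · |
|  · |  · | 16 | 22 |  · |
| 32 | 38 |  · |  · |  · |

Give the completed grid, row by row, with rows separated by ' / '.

20 36 42 -2 14 / 8 24 30 46 2 / 6 12 18 34 40 / 44 0 16 22 28 / 32 38 4 10 26

The remaining cell in row 1 is (1,4) = 110 − 112 = -2.
Using row 3: 6 + 12 + 18 + 34 + ? → (3,5) = 110 − 70 = 40.
Using column 1: 20 + 8 + 6 + 32 + ? → (4,1) = 110 − 66 = 44.
Column 2: 36 + 24 + 12 + 38 + ? = 110, so (4,2) = 0.
Column 4: -2 + 46 + 34 + 22 + ? = 110, so (5,4) = 10.
Main diagonal needs 110; the known cells sum to 84, so (5,5) = 26.
Row 4 must total 110; the given cells sum to 82, so (4,5) = 28.
Row 5 needs 110; the known cells sum to 106, so (5,3) = 4.
Column 3 needs 110; the known cells sum to 80, so (2,3) = 30.
Column 5 needs 110; the known cells sum to 108, so (2,5) = 2.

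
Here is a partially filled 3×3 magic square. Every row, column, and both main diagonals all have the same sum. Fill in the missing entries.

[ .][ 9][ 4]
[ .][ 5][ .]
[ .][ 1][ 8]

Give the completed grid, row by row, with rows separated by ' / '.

2 9 4 / 7 5 3 / 6 1 8

Column 2 is already complete: 9 + 5 + 1 = 15, so that is the magic constant.
Row 1 must total 15; the given cells sum to 13, so (1,1) = 2.
From row 3, 15 − (1 + 8) gives (3,1) = 6.
Column 1 needs 15; the known cells sum to 8, so (2,1) = 7.
Using column 3: 4 + 8 + ? → (2,3) = 15 − 12 = 3.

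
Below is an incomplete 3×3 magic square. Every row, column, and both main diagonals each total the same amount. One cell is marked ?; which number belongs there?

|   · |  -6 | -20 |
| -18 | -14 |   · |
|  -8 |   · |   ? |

Anti-diagonal is complete and sums to -42; that is the magic constant.
The remaining cell in row 1 is (1,1) = -42 − (-26) = -16.
Row 2: -18 + (-14) + ? = -42, so (2,3) = -10.
The remaining cell in column 2 is (3,2) = -42 − (-20) = -22.
Column 3 needs -42; the known cells sum to -30, so (3,3) = -12.

-12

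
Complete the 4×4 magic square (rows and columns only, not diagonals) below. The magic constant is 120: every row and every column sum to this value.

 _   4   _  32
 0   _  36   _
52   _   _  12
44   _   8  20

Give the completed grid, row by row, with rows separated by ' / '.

Using row 4: 44 + 8 + 20 + ? → (4,2) = 120 − 72 = 48.
Column 1 needs 120; the known cells sum to 96, so (1,1) = 24.
Column 4 needs 120; the known cells sum to 64, so (2,4) = 56.
The remaining cell in row 1 is (1,3) = 120 − 60 = 60.
Row 2 needs 120; the known cells sum to 92, so (2,2) = 28.
Column 2 must total 120; the given cells sum to 80, so (3,2) = 40.
Column 3 needs 120; the known cells sum to 104, so (3,3) = 16.

24 4 60 32 / 0 28 36 56 / 52 40 16 12 / 44 48 8 20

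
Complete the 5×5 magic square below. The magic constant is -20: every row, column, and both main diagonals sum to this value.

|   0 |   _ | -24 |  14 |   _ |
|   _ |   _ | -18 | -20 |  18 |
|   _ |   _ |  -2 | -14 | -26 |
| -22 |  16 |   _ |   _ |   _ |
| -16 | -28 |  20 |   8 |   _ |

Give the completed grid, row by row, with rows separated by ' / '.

Row 5: -16 + (-28) + 20 + 8 + ? = -20, so (5,5) = -4.
The remaining cell in column 3 is (4,3) = -20 − (-24) = 4.
Column 4 needs -20; the known cells sum to -12, so (4,4) = -8.
The remaining cell in main diagonal is (2,2) = -20 − (-14) = -6.
Anti-diagonal must total -20; the given cells sum to -22, so (1,5) = 2.
The remaining cell in row 1 is (1,2) = -20 − (-8) = -12.
Using row 2: -6 + (-18) + (-20) + 18 + ? → (2,1) = -20 − (-26) = 6.
Row 4 needs -20; the known cells sum to -10, so (4,5) = -10.
From column 1, -20 − (0 + 6 + (-22) + (-16)) gives (3,1) = 12.
The remaining cell in column 2 is (3,2) = -20 − (-30) = 10.

0 -12 -24 14 2 / 6 -6 -18 -20 18 / 12 10 -2 -14 -26 / -22 16 4 -8 -10 / -16 -28 20 8 -4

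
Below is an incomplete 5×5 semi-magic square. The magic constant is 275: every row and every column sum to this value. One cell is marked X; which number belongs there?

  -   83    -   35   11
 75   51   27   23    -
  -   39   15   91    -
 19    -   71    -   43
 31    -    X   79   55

103

From row 2, 275 − (75 + 51 + 27 + 23) gives (2,5) = 99.
Column 4: 35 + 23 + 91 + 79 + ? = 275, so (4,4) = 47.
The remaining cell in column 5 is (3,5) = 275 − 208 = 67.
Row 3 must total 275; the given cells sum to 212, so (3,1) = 63.
Row 4 must total 275; the given cells sum to 180, so (4,2) = 95.
The remaining cell in column 1 is (1,1) = 275 − 188 = 87.
From column 2, 275 − (83 + 51 + 39 + 95) gives (5,2) = 7.
Using row 1: 87 + 83 + 35 + 11 + ? → (1,3) = 275 − 216 = 59.
Using row 5: 31 + 7 + 79 + 55 + ? → (5,3) = 275 − 172 = 103.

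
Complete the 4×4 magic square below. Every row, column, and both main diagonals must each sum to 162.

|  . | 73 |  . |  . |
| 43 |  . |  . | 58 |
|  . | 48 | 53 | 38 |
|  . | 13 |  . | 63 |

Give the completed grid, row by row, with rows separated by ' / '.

18 73 68 3 / 43 28 33 58 / 23 48 53 38 / 78 13 8 63

Using row 3: 48 + 53 + 38 + ? → (3,1) = 162 − 139 = 23.
Column 2 must total 162; the given cells sum to 134, so (2,2) = 28.
The remaining cell in column 4 is (1,4) = 162 − 159 = 3.
Main diagonal: 28 + 53 + 63 + ? = 162, so (1,1) = 18.
Row 1 must total 162; the given cells sum to 94, so (1,3) = 68.
Row 2: 43 + 28 + 58 + ? = 162, so (2,3) = 33.
Column 1 needs 162; the known cells sum to 84, so (4,1) = 78.
Column 3: 68 + 33 + 53 + ? = 162, so (4,3) = 8.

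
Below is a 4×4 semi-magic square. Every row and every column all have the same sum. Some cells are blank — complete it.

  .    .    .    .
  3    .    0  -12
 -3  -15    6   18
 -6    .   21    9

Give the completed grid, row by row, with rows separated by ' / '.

12 24 -21 -9 / 3 15 0 -12 / -3 -15 6 18 / -6 -18 21 9

Row 3 is already complete: -3 + -15 + 6 + 18 = 6, so that is the magic constant.
The remaining cell in row 2 is (2,2) = 6 − (-9) = 15.
Row 4 needs 6; the known cells sum to 24, so (4,2) = -18.
Column 1 must total 6; the given cells sum to -6, so (1,1) = 12.
Using column 2: 15 + (-15) + (-18) + ? → (1,2) = 6 − (-18) = 24.
Column 3 must total 6; the given cells sum to 27, so (1,3) = -21.
Column 4: -12 + 18 + 9 + ? = 6, so (1,4) = -9.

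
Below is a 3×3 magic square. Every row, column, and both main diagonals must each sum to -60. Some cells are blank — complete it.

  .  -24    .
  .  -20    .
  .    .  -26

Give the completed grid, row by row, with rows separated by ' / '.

From column 2, -60 − (-24 + (-20)) gives (3,2) = -16.
Main diagonal needs -60; the known cells sum to -46, so (1,1) = -14.
Row 1 must total -60; the given cells sum to -38, so (1,3) = -22.
From row 3, -60 − (-16 + (-26)) gives (3,1) = -18.
From column 1, -60 − (-14 + (-18)) gives (2,1) = -28.
From column 3, -60 − (-22 + (-26)) gives (2,3) = -12.

-14 -24 -22 / -28 -20 -12 / -18 -16 -26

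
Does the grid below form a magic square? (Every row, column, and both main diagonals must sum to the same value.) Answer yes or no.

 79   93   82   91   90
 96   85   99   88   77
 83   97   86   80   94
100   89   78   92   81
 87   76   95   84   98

No — row 3 sums to 440 but column 4 sums to 435.

Row 1: 79 + 93 + 82 + 91 + 90 = 435.
Row 2: 96 + 85 + 99 + 88 + 77 = 445.
Row 3: 83 + 97 + 86 + 80 + 94 = 440.
Row 4: 100 + 89 + 78 + 92 + 81 = 440.
Row 5: 87 + 76 + 95 + 84 + 98 = 440.
Column 1: 79 + 96 + 83 + 100 + 87 = 445.
Column 2: 93 + 85 + 97 + 89 + 76 = 440.
Column 3: 82 + 99 + 86 + 78 + 95 = 440.
Column 4: 91 + 88 + 80 + 92 + 84 = 435.
Column 5: 90 + 77 + 94 + 81 + 98 = 440.
Main diagonal: 79 + 85 + 86 + 92 + 98 = 440.
Anti-diagonal: 90 + 88 + 86 + 89 + 87 = 440.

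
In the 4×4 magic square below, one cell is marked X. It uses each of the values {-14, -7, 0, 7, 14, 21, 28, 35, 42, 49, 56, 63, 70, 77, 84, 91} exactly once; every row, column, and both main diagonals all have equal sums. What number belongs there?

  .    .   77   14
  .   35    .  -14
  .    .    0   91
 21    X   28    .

The 16 entries sum to 616, so each line sums to 616/4 = 154.
Using column 3: 77 + 0 + 28 + ? → (2,3) = 154 − 105 = 49.
From column 4, 154 − (14 + (-14) + 91) gives (4,4) = 63.
Main diagonal: 35 + 0 + 63 + ? = 154, so (1,1) = 56.
Anti-diagonal: 14 + 49 + 21 + ? = 154, so (3,2) = 70.
Row 1: 56 + 77 + 14 + ? = 154, so (1,2) = 7.
From row 2, 154 − (35 + 49 + (-14)) gives (2,1) = 84.
From row 3, 154 − (70 + 0 + 91) gives (3,1) = -7.
The remaining cell in row 4 is (4,2) = 154 − 112 = 42.

42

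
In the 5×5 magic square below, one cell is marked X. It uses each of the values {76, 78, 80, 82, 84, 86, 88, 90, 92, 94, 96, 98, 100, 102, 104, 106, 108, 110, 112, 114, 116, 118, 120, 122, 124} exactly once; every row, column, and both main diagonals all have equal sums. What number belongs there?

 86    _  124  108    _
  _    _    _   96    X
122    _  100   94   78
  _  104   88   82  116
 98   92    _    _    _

The 25 entries sum to 2500, so each line sums to 2500/5 = 500.
The remaining cell in row 3 is (3,2) = 500 − 394 = 106.
From row 4, 500 − (104 + 88 + 82 + 116) gives (4,1) = 110.
Column 1 needs 500; the known cells sum to 416, so (2,1) = 84.
Column 4 needs 500; the known cells sum to 380, so (5,4) = 120.
Anti-diagonal must total 500; the given cells sum to 398, so (1,5) = 102.
Using row 1: 86 + 124 + 108 + 102 + ? → (1,2) = 500 − 420 = 80.
The remaining cell in column 2 is (2,2) = 500 − 382 = 118.
Using main diagonal: 86 + 118 + 100 + 82 + ? → (5,5) = 500 − 386 = 114.
Row 5 needs 500; the known cells sum to 424, so (5,3) = 76.
Using column 3: 124 + 100 + 88 + 76 + ? → (2,3) = 500 − 388 = 112.
Column 5 must total 500; the given cells sum to 410, so (2,5) = 90.

90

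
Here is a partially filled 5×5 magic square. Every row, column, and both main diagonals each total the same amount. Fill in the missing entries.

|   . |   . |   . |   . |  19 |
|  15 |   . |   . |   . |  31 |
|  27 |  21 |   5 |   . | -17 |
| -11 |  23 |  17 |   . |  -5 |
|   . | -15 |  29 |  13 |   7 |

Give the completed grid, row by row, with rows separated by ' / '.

3 -3 -9 25 19 / 15 9 -7 -13 31 / 27 21 5 -1 -17 / -11 23 17 11 -5 / 1 -15 29 13 7

Column 5 is already complete: 19 + 31 + -17 + -5 + 7 = 35, so that is the magic constant.
The remaining cell in row 3 is (3,4) = 35 − 36 = -1.
Row 4 needs 35; the known cells sum to 24, so (4,4) = 11.
Using row 5: -15 + 29 + 13 + 7 + ? → (5,1) = 35 − 34 = 1.
Column 1 must total 35; the given cells sum to 32, so (1,1) = 3.
Main diagonal needs 35; the known cells sum to 26, so (2,2) = 9.
Using anti-diagonal: 19 + 5 + 23 + 1 + ? → (2,4) = 35 − 48 = -13.
The remaining cell in row 2 is (2,3) = 35 − 42 = -7.
The remaining cell in column 2 is (1,2) = 35 − 38 = -3.
Column 3 needs 35; the known cells sum to 44, so (1,3) = -9.
Column 4: -13 + (-1) + 11 + 13 + ? = 35, so (1,4) = 25.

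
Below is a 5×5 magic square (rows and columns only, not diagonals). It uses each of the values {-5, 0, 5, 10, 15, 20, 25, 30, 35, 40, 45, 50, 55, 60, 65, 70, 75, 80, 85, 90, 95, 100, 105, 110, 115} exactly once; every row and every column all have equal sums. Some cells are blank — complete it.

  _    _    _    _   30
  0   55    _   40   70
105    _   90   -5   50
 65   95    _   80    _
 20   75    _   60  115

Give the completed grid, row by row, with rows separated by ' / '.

85 15 45 100 30 / 0 55 110 40 70 / 105 35 90 -5 50 / 65 95 25 80 10 / 20 75 5 60 115

The 25 entries sum to 1375, so each line sums to 1375/5 = 275.
From row 2, 275 − (0 + 55 + 40 + 70) gives (2,3) = 110.
Row 3 needs 275; the known cells sum to 240, so (3,2) = 35.
Row 5 must total 275; the given cells sum to 270, so (5,3) = 5.
The remaining cell in column 1 is (1,1) = 275 − 190 = 85.
Column 2 must total 275; the given cells sum to 260, so (1,2) = 15.
Using column 4: 40 + (-5) + 80 + 60 + ? → (1,4) = 275 − 175 = 100.
Using column 5: 30 + 70 + 50 + 115 + ? → (4,5) = 275 − 265 = 10.
Row 1 needs 275; the known cells sum to 230, so (1,3) = 45.
The remaining cell in row 4 is (4,3) = 275 − 250 = 25.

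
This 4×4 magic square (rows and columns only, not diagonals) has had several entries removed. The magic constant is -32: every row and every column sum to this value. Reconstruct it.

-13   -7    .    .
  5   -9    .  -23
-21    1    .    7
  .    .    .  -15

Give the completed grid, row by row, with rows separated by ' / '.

-13 -7 -11 -1 / 5 -9 -5 -23 / -21 1 -19 7 / -3 -17 3 -15

Row 2 must total -32; the given cells sum to -27, so (2,3) = -5.
From row 3, -32 − (-21 + 1 + 7) gives (3,3) = -19.
From column 1, -32 − (-13 + 5 + (-21)) gives (4,1) = -3.
The remaining cell in column 2 is (4,2) = -32 − (-15) = -17.
The remaining cell in column 4 is (1,4) = -32 − (-31) = -1.
From row 1, -32 − (-13 + (-7) + (-1)) gives (1,3) = -11.
From row 4, -32 − (-3 + (-17) + (-15)) gives (4,3) = 3.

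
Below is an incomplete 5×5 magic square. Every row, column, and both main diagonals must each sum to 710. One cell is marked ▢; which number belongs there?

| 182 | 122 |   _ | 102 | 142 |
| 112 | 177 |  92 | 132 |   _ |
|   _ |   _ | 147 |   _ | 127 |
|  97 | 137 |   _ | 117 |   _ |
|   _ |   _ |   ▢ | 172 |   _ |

107

Row 1 must total 710; the given cells sum to 548, so (1,3) = 162.
Row 2 must total 710; the given cells sum to 513, so (2,5) = 197.
Using column 4: 102 + 132 + 117 + 172 + ? → (3,4) = 710 − 523 = 187.
The remaining cell in main diagonal is (5,5) = 710 − 623 = 87.
The remaining cell in anti-diagonal is (5,1) = 710 − 558 = 152.
Column 1 needs 710; the known cells sum to 543, so (3,1) = 167.
From column 5, 710 − (142 + 197 + 127 + 87) gives (4,5) = 157.
Using row 3: 167 + 147 + 187 + 127 + ? → (3,2) = 710 − 628 = 82.
Using row 4: 97 + 137 + 117 + 157 + ? → (4,3) = 710 − 508 = 202.
The remaining cell in column 2 is (5,2) = 710 − 518 = 192.
Using column 3: 162 + 92 + 147 + 202 + ? → (5,3) = 710 − 603 = 107.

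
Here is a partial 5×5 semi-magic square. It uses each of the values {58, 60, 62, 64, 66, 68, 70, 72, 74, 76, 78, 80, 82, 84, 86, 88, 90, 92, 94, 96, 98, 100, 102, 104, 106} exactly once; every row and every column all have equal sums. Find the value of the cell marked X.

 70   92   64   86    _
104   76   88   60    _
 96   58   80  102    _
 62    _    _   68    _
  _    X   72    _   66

100

The 25 entries sum to 2050, so each line sums to 2050/5 = 410.
Row 1: 70 + 92 + 64 + 86 + ? = 410, so (1,5) = 98.
From row 2, 410 − (104 + 76 + 88 + 60) gives (2,5) = 82.
Row 3 needs 410; the known cells sum to 336, so (3,5) = 74.
The remaining cell in column 1 is (5,1) = 410 − 332 = 78.
The remaining cell in column 3 is (4,3) = 410 − 304 = 106.
From column 4, 410 − (86 + 60 + 102 + 68) gives (5,4) = 94.
Column 5 must total 410; the given cells sum to 320, so (4,5) = 90.
From row 4, 410 − (62 + 106 + 68 + 90) gives (4,2) = 84.
Row 5: 78 + 72 + 94 + 66 + ? = 410, so (5,2) = 100.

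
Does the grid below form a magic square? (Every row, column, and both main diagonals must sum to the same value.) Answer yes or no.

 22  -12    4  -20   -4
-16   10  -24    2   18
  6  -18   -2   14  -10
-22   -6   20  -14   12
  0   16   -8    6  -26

Row 1: 22 + (-12) + 4 + (-20) + (-4) = -10.
Row 2: -16 + 10 + (-24) + 2 + 18 = -10.
Row 3: 6 + (-18) + (-2) + 14 + (-10) = -10.
Row 4: -22 + (-6) + 20 + (-14) + 12 = -10.
Row 5: 0 + 16 + (-8) + 6 + (-26) = -12.
Column 1: 22 + (-16) + 6 + (-22) + 0 = -10.
Column 2: -12 + 10 + (-18) + (-6) + 16 = -10.
Column 3: 4 + (-24) + (-2) + 20 + (-8) = -10.
Column 4: -20 + 2 + 14 + (-14) + 6 = -12.
Column 5: -4 + 18 + (-10) + 12 + (-26) = -10.
Main diagonal: 22 + 10 + (-2) + (-14) + (-26) = -10.
Anti-diagonal: -4 + 2 + (-2) + (-6) + 0 = -10.

No — column 4 sums to -12 but column 1 sums to -10.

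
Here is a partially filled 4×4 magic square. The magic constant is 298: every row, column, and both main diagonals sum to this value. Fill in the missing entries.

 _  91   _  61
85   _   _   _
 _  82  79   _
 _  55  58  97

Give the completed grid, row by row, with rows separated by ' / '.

52 91 94 61 / 85 70 67 76 / 73 82 79 64 / 88 55 58 97

The remaining cell in row 4 is (4,1) = 298 − 210 = 88.
From column 2, 298 − (91 + 82 + 55) gives (2,2) = 70.
Main diagonal: 70 + 79 + 97 + ? = 298, so (1,1) = 52.
From anti-diagonal, 298 − (61 + 82 + 88) gives (2,3) = 67.
The remaining cell in row 1 is (1,3) = 298 − 204 = 94.
Using row 2: 85 + 70 + 67 + ? → (2,4) = 298 − 222 = 76.
The remaining cell in column 1 is (3,1) = 298 − 225 = 73.
Column 4 needs 298; the known cells sum to 234, so (3,4) = 64.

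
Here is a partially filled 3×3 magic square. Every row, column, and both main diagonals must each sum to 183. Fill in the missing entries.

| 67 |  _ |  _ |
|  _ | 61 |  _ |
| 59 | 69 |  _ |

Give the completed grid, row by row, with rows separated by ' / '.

Row 3: 59 + 69 + ? = 183, so (3,3) = 55.
From column 1, 183 − (67 + 59) gives (2,1) = 57.
Column 2: 61 + 69 + ? = 183, so (1,2) = 53.
The remaining cell in anti-diagonal is (1,3) = 183 − 120 = 63.
The remaining cell in row 2 is (2,3) = 183 − 118 = 65.

67 53 63 / 57 61 65 / 59 69 55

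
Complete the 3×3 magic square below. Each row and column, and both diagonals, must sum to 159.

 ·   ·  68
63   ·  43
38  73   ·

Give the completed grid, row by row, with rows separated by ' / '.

Row 2: 63 + 43 + ? = 159, so (2,2) = 53.
Using row 3: 38 + 73 + ? → (3,3) = 159 − 111 = 48.
Using column 1: 63 + 38 + ? → (1,1) = 159 − 101 = 58.
Column 2: 53 + 73 + ? = 159, so (1,2) = 33.

58 33 68 / 63 53 43 / 38 73 48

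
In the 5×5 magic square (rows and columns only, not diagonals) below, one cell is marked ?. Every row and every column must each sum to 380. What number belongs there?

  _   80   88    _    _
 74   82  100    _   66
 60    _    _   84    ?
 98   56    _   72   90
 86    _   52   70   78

Row 2 must total 380; the given cells sum to 322, so (2,4) = 58.
Row 4 needs 380; the known cells sum to 316, so (4,3) = 64.
From row 5, 380 − (86 + 52 + 70 + 78) gives (5,2) = 94.
Using column 1: 74 + 60 + 98 + 86 + ? → (1,1) = 380 − 318 = 62.
From column 2, 380 − (80 + 82 + 56 + 94) gives (3,2) = 68.
The remaining cell in column 3 is (3,3) = 380 − 304 = 76.
From column 4, 380 − (58 + 84 + 72 + 70) gives (1,4) = 96.
Row 1 must total 380; the given cells sum to 326, so (1,5) = 54.
Row 3 must total 380; the given cells sum to 288, so (3,5) = 92.

92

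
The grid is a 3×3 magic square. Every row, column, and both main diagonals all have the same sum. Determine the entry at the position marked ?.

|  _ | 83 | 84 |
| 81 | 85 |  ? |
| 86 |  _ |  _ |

Anti-diagonal is complete and sums to 255; that is the magic constant.
The remaining cell in row 1 is (1,1) = 255 − 167 = 88.
Row 2 needs 255; the known cells sum to 166, so (2,3) = 89.

89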